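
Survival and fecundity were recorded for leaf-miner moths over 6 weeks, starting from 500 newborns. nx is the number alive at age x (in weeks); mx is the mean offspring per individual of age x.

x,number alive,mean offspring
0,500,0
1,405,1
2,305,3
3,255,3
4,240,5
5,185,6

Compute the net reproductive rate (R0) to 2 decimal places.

lx = nx/n0 = nx/500: 1, 0.81, 0.61, 0.51, 0.48, 0.37
lx·mx by age: 0, 0.81, 1.83, 1.53, 2.4, 2.22
R0 = Σ lx·mx = 8.79 → 8.79

8.79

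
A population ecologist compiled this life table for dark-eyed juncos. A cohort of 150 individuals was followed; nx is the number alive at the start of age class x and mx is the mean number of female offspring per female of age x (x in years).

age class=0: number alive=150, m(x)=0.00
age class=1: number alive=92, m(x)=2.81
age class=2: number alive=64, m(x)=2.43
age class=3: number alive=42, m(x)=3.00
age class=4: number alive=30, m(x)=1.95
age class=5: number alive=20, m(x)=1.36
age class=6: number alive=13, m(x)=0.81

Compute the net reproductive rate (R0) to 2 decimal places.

4.24

lx = nx/n0 = nx/150: 1, 0.61333…, 0.42667…, 0.28, 0.2, 0.13333…, 0.08667…
lx·mx by age: 0, 1.723467…, 1.0368…, 0.84, 0.39, 0.181333…, 0.0702…
R0 = Σ lx·mx = 4.2418… → 4.24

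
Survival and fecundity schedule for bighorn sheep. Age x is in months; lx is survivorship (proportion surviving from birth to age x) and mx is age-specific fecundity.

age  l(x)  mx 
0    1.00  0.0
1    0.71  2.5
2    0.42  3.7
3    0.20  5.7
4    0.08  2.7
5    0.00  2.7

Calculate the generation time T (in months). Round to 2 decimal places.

1.96

lx·mx: 0, 1.775, 1.554, 1.14, 0.216, 0 → R0 = 4.685
x·lx·mx: 0, 1.775, 3.108, 3.42, 0.864, 0 → Σ = 9.167
T = 9.167 / 4.685 = 1.95667… → 1.96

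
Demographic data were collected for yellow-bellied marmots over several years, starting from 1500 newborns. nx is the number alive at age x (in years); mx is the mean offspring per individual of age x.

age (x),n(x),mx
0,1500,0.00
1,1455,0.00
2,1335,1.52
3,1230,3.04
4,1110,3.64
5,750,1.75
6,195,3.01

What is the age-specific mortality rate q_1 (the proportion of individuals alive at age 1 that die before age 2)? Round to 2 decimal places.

0.08

lx = nx/n0 = nx/1500: 1, 0.97, 0.89, 0.82, 0.74, 0.5, 0.13
q_1 = (l_1 − l_2) / l_1 = (0.97 − 0.89) / 0.97
     = 0.08 / 0.97 = 0.082474… → 0.08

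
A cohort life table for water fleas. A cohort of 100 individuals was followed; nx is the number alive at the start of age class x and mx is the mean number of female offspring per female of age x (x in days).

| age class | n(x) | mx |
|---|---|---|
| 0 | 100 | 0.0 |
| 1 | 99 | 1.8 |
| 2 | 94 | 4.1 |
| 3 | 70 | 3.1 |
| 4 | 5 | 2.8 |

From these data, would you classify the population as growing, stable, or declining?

growing

lx = nx/n0 = nx/100: 1, 0.99, 0.94, 0.7, 0.05
R0 = Σ lx·mx = 0 + 1.782 + 3.854 + 2.17 + 0.14 = 7.946
R0 > 1, so the population is growing.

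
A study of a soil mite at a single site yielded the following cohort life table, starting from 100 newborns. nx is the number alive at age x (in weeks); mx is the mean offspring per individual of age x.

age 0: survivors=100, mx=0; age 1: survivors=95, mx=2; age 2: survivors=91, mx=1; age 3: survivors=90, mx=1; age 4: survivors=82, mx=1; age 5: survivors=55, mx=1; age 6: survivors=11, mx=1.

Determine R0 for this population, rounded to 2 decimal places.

5.19

lx = nx/n0 = nx/100: 1, 0.95, 0.91, 0.9, 0.82, 0.55, 0.11
lx·mx by age: 0, 1.9, 0.91, 0.9, 0.82, 0.55, 0.11
R0 = Σ lx·mx = 5.19 → 5.19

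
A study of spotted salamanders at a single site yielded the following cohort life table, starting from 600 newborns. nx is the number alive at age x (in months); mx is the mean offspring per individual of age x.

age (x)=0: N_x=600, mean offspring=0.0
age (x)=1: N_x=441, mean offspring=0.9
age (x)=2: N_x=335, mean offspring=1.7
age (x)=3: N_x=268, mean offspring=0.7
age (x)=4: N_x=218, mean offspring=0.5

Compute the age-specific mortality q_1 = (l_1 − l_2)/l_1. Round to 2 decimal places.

0.24

lx = nx/n0 = nx/600: 1, 0.735, 0.55833…, 0.44667…, 0.36333…
q_1 = (l_1 − l_2) / l_1 = (0.735 − 0.558333…) / 0.735
     = 0.176667… / 0.735 = 0.240363… → 0.24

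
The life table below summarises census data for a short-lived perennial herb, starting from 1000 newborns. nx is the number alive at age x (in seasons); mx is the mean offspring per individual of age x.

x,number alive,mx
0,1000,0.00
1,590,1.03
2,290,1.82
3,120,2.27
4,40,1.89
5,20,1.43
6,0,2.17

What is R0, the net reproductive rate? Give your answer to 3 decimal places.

1.512

lx = nx/n0 = nx/1000: 1, 0.59, 0.29, 0.12, 0.04, 0.02, 0
lx·mx by age: 0, 0.6077, 0.5278, 0.2724, 0.0756, 0.0286, 0
R0 = Σ lx·mx = 1.5121 → 1.512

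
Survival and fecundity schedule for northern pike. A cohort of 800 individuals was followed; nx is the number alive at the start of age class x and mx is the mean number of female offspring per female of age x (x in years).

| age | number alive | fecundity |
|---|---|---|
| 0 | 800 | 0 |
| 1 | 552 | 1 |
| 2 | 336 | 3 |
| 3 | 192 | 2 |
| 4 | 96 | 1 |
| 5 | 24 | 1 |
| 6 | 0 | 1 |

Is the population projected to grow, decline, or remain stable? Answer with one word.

lx = nx/n0 = nx/800: 1, 0.69, 0.42, 0.24, 0.12, 0.03, 0
R0 = Σ lx·mx = 0 + 0.69 + 1.26 + 0.48 + 0.12 + 0.03 + 0 = 2.58
R0 > 1, so the population is growing.

growing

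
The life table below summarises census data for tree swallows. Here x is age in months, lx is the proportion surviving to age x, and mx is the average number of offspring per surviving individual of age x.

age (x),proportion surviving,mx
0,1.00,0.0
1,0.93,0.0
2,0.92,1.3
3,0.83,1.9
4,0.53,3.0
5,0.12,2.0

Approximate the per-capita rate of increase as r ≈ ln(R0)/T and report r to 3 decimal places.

0.479

R0 = Σ lx·mx = 0 + 0 + 1.196 + 1.577 + 1.59 + 0.24 = 4.603
Σ x·lx·mx = 14.683; T = 14.683/4.603 = 3.18988…
r ≈ ln(R0)/T = ln(4.603)/3.18988… = 0.47861… → 0.479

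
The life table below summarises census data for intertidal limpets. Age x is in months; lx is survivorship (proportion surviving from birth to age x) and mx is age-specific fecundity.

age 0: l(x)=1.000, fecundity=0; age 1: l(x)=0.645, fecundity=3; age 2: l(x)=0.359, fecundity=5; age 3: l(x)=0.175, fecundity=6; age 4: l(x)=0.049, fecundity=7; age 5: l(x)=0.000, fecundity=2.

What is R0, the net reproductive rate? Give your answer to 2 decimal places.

5.12

lx·mx by age: 0, 1.935, 1.795, 1.05, 0.343, 0
R0 = Σ lx·mx = 5.123 → 5.12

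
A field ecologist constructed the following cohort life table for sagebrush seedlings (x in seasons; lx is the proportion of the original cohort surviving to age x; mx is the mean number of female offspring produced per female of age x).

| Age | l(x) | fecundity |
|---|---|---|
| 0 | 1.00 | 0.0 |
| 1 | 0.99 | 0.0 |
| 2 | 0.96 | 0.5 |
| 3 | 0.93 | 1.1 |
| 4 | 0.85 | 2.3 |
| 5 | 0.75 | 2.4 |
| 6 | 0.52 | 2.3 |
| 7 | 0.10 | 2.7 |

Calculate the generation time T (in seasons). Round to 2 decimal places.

4.45

lx·mx: 0, 0, 0.48, 1.023, 1.955, 1.8, 1.196, 0.27 → R0 = 6.724
x·lx·mx: 0, 0, 0.96, 3.069, 7.82, 9, 7.176, 1.89 → Σ = 29.915
T = 29.915 / 6.724 = 4.448989… → 4.45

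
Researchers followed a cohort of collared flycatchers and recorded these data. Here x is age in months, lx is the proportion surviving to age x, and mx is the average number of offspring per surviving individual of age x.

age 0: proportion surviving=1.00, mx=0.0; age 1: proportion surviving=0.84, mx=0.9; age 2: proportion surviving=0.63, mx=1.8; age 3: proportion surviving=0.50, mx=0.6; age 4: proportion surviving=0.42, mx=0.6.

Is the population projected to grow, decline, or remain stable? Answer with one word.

R0 = Σ lx·mx = 0 + 0.756 + 1.134 + 0.3 + 0.252 = 2.442
R0 > 1, so the population is growing.

growing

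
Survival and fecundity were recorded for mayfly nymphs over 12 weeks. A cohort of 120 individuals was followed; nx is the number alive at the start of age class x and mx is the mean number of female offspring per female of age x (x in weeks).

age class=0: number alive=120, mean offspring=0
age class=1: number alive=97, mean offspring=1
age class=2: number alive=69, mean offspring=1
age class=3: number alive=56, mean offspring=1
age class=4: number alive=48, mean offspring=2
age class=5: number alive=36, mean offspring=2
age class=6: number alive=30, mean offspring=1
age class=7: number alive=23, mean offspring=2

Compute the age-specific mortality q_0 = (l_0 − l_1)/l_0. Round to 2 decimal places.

lx = nx/n0 = nx/120: 1, 0.80833…, 0.575, 0.46667…, 0.4, 0.3, 0.25, 0.19167…
q_0 = (l_0 − l_1) / l_0 = (1 − 0.808333…) / 1
     = 0.191667… / 1 = 0.191667… → 0.19

0.19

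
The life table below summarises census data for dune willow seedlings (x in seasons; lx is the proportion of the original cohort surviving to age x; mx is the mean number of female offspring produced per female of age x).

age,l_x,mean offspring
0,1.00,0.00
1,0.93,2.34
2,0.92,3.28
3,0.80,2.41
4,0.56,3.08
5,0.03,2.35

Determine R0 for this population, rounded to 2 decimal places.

lx·mx by age: 0, 2.1762, 3.0176, 1.928, 1.7248, 0.0705
R0 = Σ lx·mx = 8.9171 → 8.92

8.92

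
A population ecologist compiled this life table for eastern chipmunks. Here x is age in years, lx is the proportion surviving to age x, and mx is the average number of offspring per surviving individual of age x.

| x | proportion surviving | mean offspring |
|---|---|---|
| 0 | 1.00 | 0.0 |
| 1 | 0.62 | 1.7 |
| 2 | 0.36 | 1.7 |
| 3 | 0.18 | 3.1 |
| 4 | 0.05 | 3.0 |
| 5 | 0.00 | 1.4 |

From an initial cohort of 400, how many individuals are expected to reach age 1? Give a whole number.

Expected survivors = N0 · l_1 = 400 × 0.62 = 248 → 248

248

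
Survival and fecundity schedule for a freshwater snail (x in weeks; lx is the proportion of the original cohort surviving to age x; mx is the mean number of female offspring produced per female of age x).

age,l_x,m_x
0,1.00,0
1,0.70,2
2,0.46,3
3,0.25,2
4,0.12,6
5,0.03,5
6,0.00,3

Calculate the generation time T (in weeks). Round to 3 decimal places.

2.239

lx·mx: 0, 1.4, 1.38, 0.5, 0.72, 0.15, 0 → R0 = 4.15
x·lx·mx: 0, 1.4, 2.76, 1.5, 2.88, 0.75, 0 → Σ = 9.29
T = 9.29 / 4.15 = 2.238554… → 2.239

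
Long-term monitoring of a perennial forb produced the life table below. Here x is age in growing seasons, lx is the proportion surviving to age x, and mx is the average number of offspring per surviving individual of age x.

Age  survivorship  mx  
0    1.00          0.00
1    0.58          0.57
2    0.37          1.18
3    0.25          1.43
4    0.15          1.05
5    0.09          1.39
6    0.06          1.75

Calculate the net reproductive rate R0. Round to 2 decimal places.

1.51

lx·mx by age: 0, 0.3306, 0.4366, 0.3575, 0.1575, 0.1251, 0.105
R0 = Σ lx·mx = 1.5123 → 1.51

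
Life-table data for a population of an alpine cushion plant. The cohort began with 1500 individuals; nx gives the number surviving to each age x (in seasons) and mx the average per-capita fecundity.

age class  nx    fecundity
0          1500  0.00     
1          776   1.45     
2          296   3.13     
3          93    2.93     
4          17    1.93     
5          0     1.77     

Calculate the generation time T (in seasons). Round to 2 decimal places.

1.67

lx = nx/n0 = nx/1500: 1, 0.51733…, 0.19733…, 0.062, 0.01133…, 0
lx·mx: 0, 0.750133…, 0.617653…, 0.18166, 0.021873…, 0 → R0 = 1.57132…
x·lx·mx: 0, 0.750133…, 1.235307…, 0.54498, 0.087493…, 0 → Σ = 2.617913…
T = 2.617913… / 1.57132… = 1.66606… → 1.67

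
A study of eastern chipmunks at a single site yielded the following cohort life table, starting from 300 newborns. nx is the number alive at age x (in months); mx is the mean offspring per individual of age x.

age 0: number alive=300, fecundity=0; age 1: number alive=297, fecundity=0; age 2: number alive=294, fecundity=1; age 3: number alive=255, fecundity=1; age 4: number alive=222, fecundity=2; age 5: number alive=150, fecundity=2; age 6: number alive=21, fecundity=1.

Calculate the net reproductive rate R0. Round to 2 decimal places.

4.38

lx = nx/n0 = nx/300: 1, 0.99, 0.98, 0.85, 0.74, 0.5, 0.07
lx·mx by age: 0, 0, 0.98, 0.85, 1.48, 1, 0.07
R0 = Σ lx·mx = 4.38 → 4.38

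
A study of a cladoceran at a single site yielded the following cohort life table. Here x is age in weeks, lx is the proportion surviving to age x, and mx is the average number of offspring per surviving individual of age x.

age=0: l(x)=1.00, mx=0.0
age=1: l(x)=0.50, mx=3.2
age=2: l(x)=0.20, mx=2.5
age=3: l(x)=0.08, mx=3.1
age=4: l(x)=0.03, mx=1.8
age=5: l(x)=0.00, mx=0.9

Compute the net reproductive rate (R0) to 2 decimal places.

lx·mx by age: 0, 1.6, 0.5, 0.248, 0.054, 0
R0 = Σ lx·mx = 2.402 → 2.40

2.40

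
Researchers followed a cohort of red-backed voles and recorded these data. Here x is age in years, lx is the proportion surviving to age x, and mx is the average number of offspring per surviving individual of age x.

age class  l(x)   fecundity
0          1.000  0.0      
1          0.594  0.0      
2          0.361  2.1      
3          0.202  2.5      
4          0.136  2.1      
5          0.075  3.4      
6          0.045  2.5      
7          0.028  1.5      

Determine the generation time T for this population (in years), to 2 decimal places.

3.28

lx·mx: 0, 0, 0.7581, 0.505, 0.2856, 0.255, 0.1125, 0.042 → R0 = 1.9582
x·lx·mx: 0, 0, 1.5162, 1.515, 1.1424, 1.275, 0.675, 0.294 → Σ = 6.4176
T = 6.4176 / 1.9582 = 3.277295… → 3.28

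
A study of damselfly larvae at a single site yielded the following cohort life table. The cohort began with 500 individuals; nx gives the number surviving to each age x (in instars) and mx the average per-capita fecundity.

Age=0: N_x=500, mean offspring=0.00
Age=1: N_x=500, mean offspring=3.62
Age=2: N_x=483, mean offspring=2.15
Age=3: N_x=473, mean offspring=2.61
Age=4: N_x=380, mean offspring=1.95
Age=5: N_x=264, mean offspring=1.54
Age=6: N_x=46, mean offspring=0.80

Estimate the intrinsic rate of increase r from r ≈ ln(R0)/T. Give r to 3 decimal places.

0.968

lx = nx/n0 = nx/500: 1, 1, 0.966, 0.946, 0.76, 0.528, 0.092
R0 = Σ lx·mx = 0 + 3.62 + 2.0769 + 2.46906 + 1.482 + 0.81312 + 0.0736 = 10.53468
Σ x·lx·mx = 25.61618; T = 25.61618/10.53468 = 2.4316…
r ≈ ln(R0)/T = ln(10.53468)/2.4316… = 0.96836… → 0.968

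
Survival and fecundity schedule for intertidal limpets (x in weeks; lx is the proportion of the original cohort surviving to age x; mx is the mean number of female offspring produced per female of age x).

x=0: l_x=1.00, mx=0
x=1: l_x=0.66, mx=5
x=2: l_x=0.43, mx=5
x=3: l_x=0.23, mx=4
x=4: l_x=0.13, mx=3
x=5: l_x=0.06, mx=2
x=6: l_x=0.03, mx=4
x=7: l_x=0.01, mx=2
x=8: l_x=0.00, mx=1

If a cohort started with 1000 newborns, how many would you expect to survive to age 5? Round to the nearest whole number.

Expected survivors = N0 · l_5 = 1000 × 0.06 = 60 → 60

60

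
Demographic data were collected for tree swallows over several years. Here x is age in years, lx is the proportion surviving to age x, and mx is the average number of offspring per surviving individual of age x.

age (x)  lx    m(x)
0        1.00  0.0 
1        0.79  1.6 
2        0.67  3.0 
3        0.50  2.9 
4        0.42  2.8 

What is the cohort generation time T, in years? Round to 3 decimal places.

2.430

lx·mx: 0, 1.264, 2.01, 1.45, 1.176 → R0 = 5.9
x·lx·mx: 0, 1.264, 4.02, 4.35, 4.704 → Σ = 14.338
T = 14.338 / 5.9 = 2.430169… → 2.430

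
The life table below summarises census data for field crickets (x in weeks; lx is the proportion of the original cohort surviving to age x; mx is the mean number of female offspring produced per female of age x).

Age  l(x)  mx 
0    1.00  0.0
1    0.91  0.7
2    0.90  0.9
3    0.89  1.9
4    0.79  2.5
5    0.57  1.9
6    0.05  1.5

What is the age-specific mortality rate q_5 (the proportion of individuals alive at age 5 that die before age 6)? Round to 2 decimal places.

0.91

q_5 = (l_5 − l_6) / l_5 = (0.57 − 0.05) / 0.57
     = 0.52 / 0.57 = 0.912281… → 0.91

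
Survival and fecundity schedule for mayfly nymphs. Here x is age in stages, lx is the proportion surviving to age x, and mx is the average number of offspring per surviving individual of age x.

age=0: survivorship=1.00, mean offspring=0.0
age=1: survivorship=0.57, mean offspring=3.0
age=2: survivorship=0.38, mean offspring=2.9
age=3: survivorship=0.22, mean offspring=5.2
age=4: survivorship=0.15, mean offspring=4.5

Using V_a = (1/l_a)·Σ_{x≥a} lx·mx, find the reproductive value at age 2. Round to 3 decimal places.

7.687

lx·mx for x ≥ 2: 1.102, 1.144, 0.675 → sum = 2.921
V_2 = 2.921 / l_2 = 2.921 / 0.38 = 7.686842… → 7.687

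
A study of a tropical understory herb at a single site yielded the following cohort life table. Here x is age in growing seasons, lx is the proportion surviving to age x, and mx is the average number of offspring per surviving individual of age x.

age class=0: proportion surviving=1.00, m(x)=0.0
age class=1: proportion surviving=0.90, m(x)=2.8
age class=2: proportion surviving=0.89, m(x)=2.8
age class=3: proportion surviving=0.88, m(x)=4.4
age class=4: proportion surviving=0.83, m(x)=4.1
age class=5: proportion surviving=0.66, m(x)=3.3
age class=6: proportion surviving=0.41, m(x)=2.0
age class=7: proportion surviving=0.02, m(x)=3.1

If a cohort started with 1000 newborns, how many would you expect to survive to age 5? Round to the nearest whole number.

660

Expected survivors = N0 · l_5 = 1000 × 0.66 = 660 → 660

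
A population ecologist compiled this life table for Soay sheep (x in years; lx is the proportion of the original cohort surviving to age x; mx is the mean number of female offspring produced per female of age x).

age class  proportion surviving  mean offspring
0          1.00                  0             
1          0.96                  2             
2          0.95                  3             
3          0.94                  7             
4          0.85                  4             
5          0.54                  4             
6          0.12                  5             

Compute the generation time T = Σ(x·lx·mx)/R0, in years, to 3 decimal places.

lx·mx: 0, 1.92, 2.85, 6.58, 3.4, 2.16, 0.6 → R0 = 17.51
x·lx·mx: 0, 1.92, 5.7, 19.74, 13.6, 10.8, 3.6 → Σ = 55.36
T = 55.36 / 17.51 = 3.161622… → 3.162

3.162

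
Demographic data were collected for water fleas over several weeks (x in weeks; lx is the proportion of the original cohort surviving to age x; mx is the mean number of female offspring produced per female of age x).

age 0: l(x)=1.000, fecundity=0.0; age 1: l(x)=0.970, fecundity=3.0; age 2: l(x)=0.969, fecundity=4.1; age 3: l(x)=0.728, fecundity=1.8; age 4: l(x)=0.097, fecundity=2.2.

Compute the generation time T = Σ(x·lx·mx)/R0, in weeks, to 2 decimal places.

lx·mx: 0, 2.91, 3.9729, 1.3104, 0.2134 → R0 = 8.4067
x·lx·mx: 0, 2.91, 7.9458, 3.9312, 0.8536 → Σ = 15.6406
T = 15.6406 / 8.4067 = 1.860492… → 1.86

1.86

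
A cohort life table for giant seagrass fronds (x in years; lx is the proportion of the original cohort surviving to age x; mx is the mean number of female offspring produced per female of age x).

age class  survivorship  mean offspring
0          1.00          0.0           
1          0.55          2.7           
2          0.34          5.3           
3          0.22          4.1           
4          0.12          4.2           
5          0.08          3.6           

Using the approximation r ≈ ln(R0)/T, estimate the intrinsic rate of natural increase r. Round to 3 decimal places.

R0 = Σ lx·mx = 0 + 1.485 + 1.802 + 0.902 + 0.504 + 0.288 = 4.981
Σ x·lx·mx = 11.251; T = 11.251/4.981 = 2.25878…
r ≈ ln(R0)/T = ln(4.981)/2.25878… = 0.71084… → 0.711

0.711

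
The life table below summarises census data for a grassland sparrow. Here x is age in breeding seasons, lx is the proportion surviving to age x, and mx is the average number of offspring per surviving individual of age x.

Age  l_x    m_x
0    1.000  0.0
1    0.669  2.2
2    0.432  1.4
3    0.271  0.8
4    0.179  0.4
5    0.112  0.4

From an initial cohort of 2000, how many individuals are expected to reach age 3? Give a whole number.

542

Expected survivors = N0 · l_3 = 2000 × 0.271 = 542 → 542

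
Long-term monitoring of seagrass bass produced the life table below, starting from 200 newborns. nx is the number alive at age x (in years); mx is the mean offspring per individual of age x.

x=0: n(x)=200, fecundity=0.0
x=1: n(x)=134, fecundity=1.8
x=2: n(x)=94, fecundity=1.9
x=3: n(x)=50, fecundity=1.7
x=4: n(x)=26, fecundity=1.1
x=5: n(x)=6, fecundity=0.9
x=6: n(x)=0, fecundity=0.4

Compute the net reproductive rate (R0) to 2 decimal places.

lx = nx/n0 = nx/200: 1, 0.67, 0.47, 0.25, 0.13, 0.03, 0
lx·mx by age: 0, 1.206, 0.893, 0.425, 0.143, 0.027, 0
R0 = Σ lx·mx = 2.694 → 2.69

2.69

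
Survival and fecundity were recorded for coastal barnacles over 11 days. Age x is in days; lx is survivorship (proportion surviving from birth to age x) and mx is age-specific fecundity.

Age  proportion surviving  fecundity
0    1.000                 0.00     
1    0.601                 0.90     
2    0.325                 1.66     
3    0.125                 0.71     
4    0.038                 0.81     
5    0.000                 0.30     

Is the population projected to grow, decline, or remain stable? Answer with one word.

R0 = Σ lx·mx = 0 + 0.5409 + 0.5395 + 0.08875 + 0.03078 + 0 = 1.19993
R0 > 1, so the population is growing.

growing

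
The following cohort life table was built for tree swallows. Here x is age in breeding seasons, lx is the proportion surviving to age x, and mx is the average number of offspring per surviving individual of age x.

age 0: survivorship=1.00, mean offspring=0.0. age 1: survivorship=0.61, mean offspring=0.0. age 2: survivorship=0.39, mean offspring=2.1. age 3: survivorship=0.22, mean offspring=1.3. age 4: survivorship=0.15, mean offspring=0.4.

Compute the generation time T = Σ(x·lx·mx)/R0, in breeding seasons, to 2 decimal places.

2.35

lx·mx: 0, 0, 0.819, 0.286, 0.06 → R0 = 1.165
x·lx·mx: 0, 0, 1.638, 0.858, 0.24 → Σ = 2.736
T = 2.736 / 1.165 = 2.348498… → 2.35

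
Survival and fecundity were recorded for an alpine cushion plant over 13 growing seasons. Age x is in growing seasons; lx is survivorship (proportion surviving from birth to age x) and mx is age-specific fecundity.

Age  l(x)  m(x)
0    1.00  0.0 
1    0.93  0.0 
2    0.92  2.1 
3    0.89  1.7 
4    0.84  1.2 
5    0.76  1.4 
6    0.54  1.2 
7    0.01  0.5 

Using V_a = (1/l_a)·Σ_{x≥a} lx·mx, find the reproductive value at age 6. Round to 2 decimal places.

lx·mx for x ≥ 6: 0.648, 0.005 → sum = 0.653
V_6 = 0.653 / l_6 = 0.653 / 0.54 = 1.209259… → 1.21

1.21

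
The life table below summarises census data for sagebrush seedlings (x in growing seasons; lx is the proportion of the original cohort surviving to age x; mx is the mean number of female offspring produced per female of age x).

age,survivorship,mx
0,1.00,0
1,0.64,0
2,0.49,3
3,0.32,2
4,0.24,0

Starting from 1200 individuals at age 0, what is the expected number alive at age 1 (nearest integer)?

Expected survivors = N0 · l_1 = 1200 × 0.64 = 768 → 768

768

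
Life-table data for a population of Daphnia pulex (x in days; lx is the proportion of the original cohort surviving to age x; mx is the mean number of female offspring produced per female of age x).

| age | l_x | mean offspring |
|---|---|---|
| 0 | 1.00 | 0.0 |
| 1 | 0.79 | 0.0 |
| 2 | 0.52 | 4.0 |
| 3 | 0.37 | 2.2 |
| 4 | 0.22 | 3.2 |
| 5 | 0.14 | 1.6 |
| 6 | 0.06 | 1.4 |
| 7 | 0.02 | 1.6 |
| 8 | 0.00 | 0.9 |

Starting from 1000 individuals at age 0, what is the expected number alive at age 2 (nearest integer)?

Expected survivors = N0 · l_2 = 1000 × 0.52 = 520 → 520

520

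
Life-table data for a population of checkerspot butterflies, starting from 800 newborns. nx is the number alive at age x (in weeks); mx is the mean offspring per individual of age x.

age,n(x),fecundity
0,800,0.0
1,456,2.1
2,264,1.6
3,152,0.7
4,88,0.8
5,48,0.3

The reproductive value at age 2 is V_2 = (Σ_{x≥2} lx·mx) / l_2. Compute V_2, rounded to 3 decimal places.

2.324

lx = nx/n0 = nx/800: 1, 0.57, 0.33, 0.19, 0.11, 0.06
lx·mx for x ≥ 2: 0.528, 0.133, 0.088, 0.018 → sum = 0.767
V_2 = 0.767 / l_2 = 0.767 / 0.33 = 2.324242… → 2.324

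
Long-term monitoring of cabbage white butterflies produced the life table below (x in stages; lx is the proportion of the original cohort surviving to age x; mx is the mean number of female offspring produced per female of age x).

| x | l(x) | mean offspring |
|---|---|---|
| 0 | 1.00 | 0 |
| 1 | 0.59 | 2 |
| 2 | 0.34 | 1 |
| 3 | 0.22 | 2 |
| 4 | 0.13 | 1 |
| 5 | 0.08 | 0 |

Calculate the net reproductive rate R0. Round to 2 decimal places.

2.09

lx·mx by age: 0, 1.18, 0.34, 0.44, 0.13, 0
R0 = Σ lx·mx = 2.09 → 2.09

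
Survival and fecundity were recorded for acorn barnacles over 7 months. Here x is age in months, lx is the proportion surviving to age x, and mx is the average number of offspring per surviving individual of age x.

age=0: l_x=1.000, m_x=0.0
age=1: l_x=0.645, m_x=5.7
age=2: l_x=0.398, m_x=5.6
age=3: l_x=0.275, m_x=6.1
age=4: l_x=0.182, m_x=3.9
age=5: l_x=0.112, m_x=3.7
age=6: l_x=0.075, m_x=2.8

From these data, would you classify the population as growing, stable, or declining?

growing

R0 = Σ lx·mx = 0 + 3.6765 + 2.2288 + 1.6775 + 0.7098 + 0.4144 + 0.21 = 8.917
R0 > 1, so the population is growing.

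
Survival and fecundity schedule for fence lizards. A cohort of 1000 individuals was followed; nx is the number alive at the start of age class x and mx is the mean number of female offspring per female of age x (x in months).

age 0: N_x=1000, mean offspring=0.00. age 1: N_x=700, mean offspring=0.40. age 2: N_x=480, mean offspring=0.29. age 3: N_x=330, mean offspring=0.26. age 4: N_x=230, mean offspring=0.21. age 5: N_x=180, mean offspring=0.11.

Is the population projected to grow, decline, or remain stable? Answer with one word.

lx = nx/n0 = nx/1000: 1, 0.7, 0.48, 0.33, 0.23, 0.18
R0 = Σ lx·mx = 0 + 0.28 + 0.1392 + 0.0858 + 0.0483 + 0.0198 = 0.5731
R0 < 1, so the population is declining.

declining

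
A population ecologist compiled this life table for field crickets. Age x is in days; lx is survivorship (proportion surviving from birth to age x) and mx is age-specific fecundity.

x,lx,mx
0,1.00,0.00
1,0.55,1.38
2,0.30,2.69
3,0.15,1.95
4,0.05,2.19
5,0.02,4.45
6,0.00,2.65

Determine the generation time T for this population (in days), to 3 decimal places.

2.009

lx·mx: 0, 0.759, 0.807, 0.2925, 0.1095, 0.089, 0 → R0 = 2.057
x·lx·mx: 0, 0.759, 1.614, 0.8775, 0.438, 0.445, 0 → Σ = 4.1335
T = 4.1335 / 2.057 = 2.00948… → 2.009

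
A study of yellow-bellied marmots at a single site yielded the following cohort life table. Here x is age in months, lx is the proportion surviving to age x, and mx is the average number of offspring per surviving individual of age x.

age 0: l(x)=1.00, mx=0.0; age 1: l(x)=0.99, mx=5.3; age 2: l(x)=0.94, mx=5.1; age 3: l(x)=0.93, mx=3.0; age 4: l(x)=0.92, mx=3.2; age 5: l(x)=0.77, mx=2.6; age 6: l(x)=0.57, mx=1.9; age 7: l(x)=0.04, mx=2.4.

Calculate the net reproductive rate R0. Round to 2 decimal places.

18.96

lx·mx by age: 0, 5.247, 4.794, 2.79, 2.944, 2.002, 1.083, 0.096
R0 = Σ lx·mx = 18.956 → 18.96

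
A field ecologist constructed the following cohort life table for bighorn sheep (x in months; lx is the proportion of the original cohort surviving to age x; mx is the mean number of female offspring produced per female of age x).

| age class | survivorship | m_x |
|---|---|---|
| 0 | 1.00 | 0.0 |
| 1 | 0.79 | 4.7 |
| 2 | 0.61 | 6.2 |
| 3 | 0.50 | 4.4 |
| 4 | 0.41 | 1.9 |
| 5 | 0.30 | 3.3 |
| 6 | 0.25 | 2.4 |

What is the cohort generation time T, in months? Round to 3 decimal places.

lx·mx: 0, 3.713, 3.782, 2.2, 0.779, 0.99, 0.6 → R0 = 12.064
x·lx·mx: 0, 3.713, 7.564, 6.6, 3.116, 4.95, 3.6 → Σ = 29.543
T = 29.543 / 12.064 = 2.448856… → 2.449

2.449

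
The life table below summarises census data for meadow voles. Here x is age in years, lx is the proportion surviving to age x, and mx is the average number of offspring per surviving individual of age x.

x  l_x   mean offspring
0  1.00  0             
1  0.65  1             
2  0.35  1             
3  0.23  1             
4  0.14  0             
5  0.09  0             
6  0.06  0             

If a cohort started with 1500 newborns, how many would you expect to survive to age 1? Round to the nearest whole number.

Expected survivors = N0 · l_1 = 1500 × 0.65 = 975 → 975

975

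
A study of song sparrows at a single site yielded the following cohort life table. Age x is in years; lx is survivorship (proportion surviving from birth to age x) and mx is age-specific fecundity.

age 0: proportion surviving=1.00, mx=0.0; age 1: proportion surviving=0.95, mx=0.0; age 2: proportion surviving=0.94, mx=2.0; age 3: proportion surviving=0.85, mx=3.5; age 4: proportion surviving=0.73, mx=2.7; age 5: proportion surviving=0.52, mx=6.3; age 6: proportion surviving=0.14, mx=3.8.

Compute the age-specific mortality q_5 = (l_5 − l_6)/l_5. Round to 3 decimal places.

q_5 = (l_5 − l_6) / l_5 = (0.52 − 0.14) / 0.52
     = 0.38 / 0.52 = 0.730769… → 0.731

0.731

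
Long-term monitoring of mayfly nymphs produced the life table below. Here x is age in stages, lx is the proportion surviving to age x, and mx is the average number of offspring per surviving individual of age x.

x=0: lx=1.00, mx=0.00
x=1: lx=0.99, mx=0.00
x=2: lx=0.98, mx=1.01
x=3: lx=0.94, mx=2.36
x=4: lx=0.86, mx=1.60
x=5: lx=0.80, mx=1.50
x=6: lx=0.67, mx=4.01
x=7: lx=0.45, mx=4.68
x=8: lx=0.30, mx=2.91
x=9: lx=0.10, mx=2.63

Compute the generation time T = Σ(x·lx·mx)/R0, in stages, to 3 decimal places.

lx·mx: 0, 0, 0.9898, 2.2184, 1.376, 1.2, 2.6867, 2.106, 0.873, 0.263 → R0 = 11.7129
x·lx·mx: 0, 0, 1.9796, 6.6552, 5.504, 6, 16.1202, 14.742, 6.984, 2.367 → Σ = 60.352
T = 60.352 / 11.7129 = 5.15261… → 5.153

5.153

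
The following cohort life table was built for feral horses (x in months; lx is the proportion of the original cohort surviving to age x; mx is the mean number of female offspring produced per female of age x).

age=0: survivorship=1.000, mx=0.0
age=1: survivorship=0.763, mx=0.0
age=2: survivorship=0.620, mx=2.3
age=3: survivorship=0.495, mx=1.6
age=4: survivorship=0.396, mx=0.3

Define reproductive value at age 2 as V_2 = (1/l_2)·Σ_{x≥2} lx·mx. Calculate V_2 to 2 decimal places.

lx·mx for x ≥ 2: 1.426, 0.792, 0.1188 → sum = 2.3368
V_2 = 2.3368 / l_2 = 2.3368 / 0.62 = 3.769032… → 3.77

3.77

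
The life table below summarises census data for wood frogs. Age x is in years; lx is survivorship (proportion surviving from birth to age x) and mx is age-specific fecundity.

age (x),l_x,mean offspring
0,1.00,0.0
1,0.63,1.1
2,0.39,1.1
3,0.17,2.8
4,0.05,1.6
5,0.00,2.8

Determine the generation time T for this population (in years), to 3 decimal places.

lx·mx: 0, 0.693, 0.429, 0.476, 0.08, 0 → R0 = 1.678
x·lx·mx: 0, 0.693, 0.858, 1.428, 0.32, 0 → Σ = 3.299
T = 3.299 / 1.678 = 1.966031… → 1.966

1.966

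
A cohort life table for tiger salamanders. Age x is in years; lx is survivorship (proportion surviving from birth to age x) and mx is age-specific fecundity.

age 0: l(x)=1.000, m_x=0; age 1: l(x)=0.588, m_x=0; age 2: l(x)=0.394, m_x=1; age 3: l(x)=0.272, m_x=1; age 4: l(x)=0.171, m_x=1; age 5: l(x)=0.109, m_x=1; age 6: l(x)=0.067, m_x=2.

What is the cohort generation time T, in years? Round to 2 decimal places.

lx·mx: 0, 0, 0.394, 0.272, 0.171, 0.109, 0.134 → R0 = 1.08
x·lx·mx: 0, 0, 0.788, 0.816, 0.684, 0.545, 0.804 → Σ = 3.637
T = 3.637 / 1.08 = 3.367593… → 3.37

3.37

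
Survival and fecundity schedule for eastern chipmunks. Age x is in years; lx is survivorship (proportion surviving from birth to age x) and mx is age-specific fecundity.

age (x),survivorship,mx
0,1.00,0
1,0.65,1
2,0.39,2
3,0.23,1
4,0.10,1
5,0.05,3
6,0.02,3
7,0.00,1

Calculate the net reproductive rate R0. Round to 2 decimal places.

lx·mx by age: 0, 0.65, 0.78, 0.23, 0.1, 0.15, 0.06, 0
R0 = Σ lx·mx = 1.97 → 1.97

1.97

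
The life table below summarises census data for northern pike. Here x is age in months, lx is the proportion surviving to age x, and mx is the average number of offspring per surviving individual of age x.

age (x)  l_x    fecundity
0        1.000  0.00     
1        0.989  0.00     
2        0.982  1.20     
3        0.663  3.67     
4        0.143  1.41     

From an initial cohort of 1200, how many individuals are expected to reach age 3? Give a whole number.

796

Expected survivors = N0 · l_3 = 1200 × 0.663 = 795.6 → 796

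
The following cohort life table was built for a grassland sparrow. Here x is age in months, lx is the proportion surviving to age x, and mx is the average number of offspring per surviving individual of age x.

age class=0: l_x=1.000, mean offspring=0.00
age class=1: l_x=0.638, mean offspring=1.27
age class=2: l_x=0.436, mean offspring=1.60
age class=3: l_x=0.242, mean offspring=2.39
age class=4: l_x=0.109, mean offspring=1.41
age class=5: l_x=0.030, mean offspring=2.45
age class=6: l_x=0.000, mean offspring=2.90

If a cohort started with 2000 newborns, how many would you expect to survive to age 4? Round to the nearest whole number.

218

Expected survivors = N0 · l_4 = 2000 × 0.109 = 218 → 218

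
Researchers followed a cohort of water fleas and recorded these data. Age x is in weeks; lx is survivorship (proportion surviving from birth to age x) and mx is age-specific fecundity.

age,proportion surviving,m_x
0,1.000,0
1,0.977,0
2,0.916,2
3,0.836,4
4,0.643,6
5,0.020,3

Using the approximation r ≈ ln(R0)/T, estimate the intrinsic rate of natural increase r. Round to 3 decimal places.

R0 = Σ lx·mx = 0 + 0 + 1.832 + 3.344 + 3.858 + 0.06 = 9.094
Σ x·lx·mx = 29.428; T = 29.428/9.094 = 3.23598…
r ≈ ln(R0)/T = ln(9.094)/3.23598… = 0.68221… → 0.682

0.682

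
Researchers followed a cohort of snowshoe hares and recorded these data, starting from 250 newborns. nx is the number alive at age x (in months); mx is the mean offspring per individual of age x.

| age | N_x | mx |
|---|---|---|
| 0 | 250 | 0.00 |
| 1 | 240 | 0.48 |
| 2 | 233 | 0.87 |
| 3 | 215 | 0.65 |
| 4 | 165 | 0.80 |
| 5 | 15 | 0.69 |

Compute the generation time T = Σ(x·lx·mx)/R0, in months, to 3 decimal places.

2.533

lx = nx/n0 = nx/250: 1, 0.96, 0.932, 0.86, 0.66, 0.06
lx·mx: 0, 0.4608, 0.81084, 0.559, 0.528, 0.0414 → R0 = 2.40004
x·lx·mx: 0, 0.4608, 1.62168, 1.677, 2.112, 0.207 → Σ = 6.07848
T = 6.07848 / 2.40004 = 2.532658… → 2.533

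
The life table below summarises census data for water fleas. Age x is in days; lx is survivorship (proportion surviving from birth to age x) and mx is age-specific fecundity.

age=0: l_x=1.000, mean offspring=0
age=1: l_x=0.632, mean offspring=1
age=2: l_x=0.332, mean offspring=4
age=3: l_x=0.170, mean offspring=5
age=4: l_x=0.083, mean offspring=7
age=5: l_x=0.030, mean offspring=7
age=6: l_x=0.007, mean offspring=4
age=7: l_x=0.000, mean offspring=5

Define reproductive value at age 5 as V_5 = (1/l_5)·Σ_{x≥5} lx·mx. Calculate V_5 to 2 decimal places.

lx·mx for x ≥ 5: 0.21, 0.028, 0 → sum = 0.238
V_5 = 0.238 / l_5 = 0.238 / 0.03 = 7.933333… → 7.93

7.93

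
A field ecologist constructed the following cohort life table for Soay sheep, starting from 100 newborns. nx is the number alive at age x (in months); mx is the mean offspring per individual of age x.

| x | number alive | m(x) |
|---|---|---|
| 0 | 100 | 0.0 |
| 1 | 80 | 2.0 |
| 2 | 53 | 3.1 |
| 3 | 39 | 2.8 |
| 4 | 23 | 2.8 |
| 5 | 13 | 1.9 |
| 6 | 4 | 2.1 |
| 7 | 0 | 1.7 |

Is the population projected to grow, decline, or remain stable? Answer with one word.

lx = nx/n0 = nx/100: 1, 0.8, 0.53, 0.39, 0.23, 0.13, 0.04, 0
R0 = Σ lx·mx = 0 + 1.6 + 1.643 + 1.092 + 0.644 + 0.247 + 0.084 + 0 = 5.31
R0 > 1, so the population is growing.

growing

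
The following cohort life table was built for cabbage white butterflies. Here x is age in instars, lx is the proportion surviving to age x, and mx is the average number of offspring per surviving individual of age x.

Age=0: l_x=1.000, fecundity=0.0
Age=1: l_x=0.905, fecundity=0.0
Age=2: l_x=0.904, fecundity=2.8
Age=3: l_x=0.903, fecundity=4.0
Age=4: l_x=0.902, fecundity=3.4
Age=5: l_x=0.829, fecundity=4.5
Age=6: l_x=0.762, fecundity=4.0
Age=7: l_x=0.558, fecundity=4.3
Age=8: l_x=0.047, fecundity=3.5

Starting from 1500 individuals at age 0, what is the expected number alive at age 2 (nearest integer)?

1356

Expected survivors = N0 · l_2 = 1500 × 0.904 = 1356 → 1356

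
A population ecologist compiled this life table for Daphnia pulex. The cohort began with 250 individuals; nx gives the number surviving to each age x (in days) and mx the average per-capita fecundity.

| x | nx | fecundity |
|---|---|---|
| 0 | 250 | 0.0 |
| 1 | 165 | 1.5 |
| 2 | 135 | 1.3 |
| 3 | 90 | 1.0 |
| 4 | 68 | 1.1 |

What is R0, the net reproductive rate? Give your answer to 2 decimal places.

lx = nx/n0 = nx/250: 1, 0.66, 0.54, 0.36, 0.272
lx·mx by age: 0, 0.99, 0.702, 0.36, 0.2992
R0 = Σ lx·mx = 2.3512 → 2.35

2.35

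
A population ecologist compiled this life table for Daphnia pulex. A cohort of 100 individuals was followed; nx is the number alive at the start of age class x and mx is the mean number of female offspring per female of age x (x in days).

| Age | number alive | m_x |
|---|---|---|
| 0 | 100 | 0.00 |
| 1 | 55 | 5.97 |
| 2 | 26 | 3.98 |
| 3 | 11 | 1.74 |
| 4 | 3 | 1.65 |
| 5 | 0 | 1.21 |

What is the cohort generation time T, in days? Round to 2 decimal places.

lx = nx/n0 = nx/100: 1, 0.55, 0.26, 0.11, 0.03, 0
lx·mx: 0, 3.2835, 1.0348, 0.1914, 0.0495, 0 → R0 = 4.5592
x·lx·mx: 0, 3.2835, 2.0696, 0.5742, 0.198, 0 → Σ = 6.1253
T = 6.1253 / 4.5592 = 1.343503… → 1.34

1.34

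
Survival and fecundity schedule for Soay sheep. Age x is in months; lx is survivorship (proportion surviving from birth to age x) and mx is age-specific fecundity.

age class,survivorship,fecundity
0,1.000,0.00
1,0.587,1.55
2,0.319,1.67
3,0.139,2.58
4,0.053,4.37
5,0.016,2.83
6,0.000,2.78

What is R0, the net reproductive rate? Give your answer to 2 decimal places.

2.08

lx·mx by age: 0, 0.90985, 0.53273, 0.35862, 0.23161, 0.04528, 0
R0 = Σ lx·mx = 2.07809 → 2.08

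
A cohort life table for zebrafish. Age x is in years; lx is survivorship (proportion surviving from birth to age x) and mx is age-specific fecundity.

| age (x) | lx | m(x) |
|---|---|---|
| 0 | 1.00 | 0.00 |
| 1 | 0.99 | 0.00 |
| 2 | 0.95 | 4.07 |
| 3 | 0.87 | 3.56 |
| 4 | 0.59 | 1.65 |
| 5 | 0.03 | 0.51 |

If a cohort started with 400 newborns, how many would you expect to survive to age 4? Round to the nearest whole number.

236

Expected survivors = N0 · l_4 = 400 × 0.59 = 236 → 236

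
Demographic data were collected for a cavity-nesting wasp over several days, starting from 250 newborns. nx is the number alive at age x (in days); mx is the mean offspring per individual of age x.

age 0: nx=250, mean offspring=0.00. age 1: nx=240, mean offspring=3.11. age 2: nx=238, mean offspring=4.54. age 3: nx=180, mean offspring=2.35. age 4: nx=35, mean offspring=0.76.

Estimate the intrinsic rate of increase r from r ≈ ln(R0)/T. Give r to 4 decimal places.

1.1742

lx = nx/n0 = nx/250: 1, 0.96, 0.952, 0.72, 0.14
R0 = Σ lx·mx = 0 + 2.9856 + 4.32208 + 1.692 + 0.1064 = 9.10608
Σ x·lx·mx = 17.13136; T = 17.13136/9.10608 = 1.88131…
r ≈ ln(R0)/T = ln(9.10608)/1.88131… = 1.174151… → 1.1742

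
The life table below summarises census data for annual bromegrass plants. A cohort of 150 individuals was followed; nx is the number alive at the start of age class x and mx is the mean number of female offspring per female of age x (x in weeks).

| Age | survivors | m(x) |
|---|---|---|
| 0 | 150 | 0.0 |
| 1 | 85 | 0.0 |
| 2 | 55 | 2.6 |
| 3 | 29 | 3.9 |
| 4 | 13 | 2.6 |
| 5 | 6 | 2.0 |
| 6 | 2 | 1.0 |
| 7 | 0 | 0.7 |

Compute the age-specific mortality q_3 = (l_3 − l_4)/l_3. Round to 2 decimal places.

0.55

lx = nx/n0 = nx/150: 1, 0.56667…, 0.36667…, 0.19333…, 0.08667…, 0.04, 0.01333…, 0
q_3 = (l_3 − l_4) / l_3 = (0.193333… − 0.086667…) / 0.193333…
     = 0.106667… / 0.193333… = 0.551724… → 0.55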